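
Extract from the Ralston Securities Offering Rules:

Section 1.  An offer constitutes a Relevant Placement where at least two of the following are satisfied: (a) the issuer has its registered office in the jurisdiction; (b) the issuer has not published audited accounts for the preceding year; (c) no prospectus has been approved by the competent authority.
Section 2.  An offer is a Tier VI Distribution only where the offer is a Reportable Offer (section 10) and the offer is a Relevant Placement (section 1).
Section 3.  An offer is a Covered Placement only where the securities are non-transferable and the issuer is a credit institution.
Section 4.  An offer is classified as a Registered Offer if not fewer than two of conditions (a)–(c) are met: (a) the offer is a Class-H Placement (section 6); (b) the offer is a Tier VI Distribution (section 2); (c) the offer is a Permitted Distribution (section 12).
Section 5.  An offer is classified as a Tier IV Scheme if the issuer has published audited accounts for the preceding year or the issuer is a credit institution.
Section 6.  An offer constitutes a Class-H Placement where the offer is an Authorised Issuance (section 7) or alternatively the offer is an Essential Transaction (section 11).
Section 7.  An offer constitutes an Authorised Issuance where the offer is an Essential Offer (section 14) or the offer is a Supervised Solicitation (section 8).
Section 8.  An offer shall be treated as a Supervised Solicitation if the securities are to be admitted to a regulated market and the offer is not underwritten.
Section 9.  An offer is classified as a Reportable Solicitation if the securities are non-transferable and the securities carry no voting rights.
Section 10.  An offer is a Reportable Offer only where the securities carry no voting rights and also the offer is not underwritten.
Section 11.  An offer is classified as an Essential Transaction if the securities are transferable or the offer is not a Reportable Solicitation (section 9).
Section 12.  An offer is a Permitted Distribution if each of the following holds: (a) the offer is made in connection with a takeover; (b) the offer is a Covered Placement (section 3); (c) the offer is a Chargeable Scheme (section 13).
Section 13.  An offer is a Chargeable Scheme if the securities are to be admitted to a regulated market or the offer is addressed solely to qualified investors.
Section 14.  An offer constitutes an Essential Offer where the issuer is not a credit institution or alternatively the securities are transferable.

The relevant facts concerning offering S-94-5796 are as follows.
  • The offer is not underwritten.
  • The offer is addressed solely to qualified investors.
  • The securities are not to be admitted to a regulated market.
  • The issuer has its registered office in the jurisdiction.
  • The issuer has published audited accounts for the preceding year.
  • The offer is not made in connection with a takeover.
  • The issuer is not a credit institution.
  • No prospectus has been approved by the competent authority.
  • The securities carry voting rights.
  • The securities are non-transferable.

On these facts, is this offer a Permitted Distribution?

No

section 3 — Covered Placement: [the securities are non-transferable? yes] AND [the issuer is a credit institution? no] → not satisfied.
section 13 — Chargeable Scheme: [the securities are to be admitted to a regulated market? no] OR [the offer is addressed solely to qualified investors? yes] → satisfied.
section 12 — Permitted Distribution: [the offer is made in connection with a takeover? no] AND [Covered Placement (section 3)? no] AND [Chargeable Scheme (section 13)? yes] → not satisfied.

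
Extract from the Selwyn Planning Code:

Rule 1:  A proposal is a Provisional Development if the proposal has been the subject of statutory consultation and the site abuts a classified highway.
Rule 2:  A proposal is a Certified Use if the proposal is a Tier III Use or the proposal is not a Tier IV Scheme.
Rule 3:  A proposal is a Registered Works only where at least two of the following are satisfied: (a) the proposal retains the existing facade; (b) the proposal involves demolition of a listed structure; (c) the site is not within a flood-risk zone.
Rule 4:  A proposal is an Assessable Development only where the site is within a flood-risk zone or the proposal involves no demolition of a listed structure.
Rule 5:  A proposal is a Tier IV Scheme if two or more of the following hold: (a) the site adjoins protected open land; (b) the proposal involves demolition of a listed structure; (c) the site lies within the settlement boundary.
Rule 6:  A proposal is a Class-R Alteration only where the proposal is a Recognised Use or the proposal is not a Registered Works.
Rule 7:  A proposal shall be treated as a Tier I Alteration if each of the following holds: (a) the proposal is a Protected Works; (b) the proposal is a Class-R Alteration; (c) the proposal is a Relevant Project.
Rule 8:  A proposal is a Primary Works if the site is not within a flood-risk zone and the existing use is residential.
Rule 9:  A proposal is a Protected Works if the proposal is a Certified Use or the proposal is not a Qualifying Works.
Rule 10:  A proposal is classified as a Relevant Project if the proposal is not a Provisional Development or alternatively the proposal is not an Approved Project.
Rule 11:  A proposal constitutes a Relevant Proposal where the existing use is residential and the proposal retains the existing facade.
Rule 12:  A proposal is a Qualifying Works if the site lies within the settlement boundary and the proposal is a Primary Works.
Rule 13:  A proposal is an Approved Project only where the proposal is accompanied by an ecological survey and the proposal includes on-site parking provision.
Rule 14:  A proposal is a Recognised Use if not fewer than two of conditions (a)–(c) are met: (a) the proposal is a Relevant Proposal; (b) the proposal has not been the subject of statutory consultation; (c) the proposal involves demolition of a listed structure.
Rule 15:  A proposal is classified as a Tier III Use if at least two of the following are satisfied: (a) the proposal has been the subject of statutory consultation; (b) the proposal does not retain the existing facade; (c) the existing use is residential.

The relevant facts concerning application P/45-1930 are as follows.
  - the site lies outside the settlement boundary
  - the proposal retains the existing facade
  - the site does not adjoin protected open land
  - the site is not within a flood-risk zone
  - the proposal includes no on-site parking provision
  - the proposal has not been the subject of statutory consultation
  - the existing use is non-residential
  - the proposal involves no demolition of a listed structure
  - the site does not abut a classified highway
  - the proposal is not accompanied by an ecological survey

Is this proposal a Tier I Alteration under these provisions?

No

rule 15 — Tier III Use: the proposal has been the subject of statutory consultation? no; the proposal does not retain the existing facade? no; the existing use is residential? no — 0 of 3 hold (need ≥2) → not satisfied.
rule 5 — Tier IV Scheme: the site adjoins protected open land? no; the proposal involves demolition of a listed structure? no; the site lies within the settlement boundary? no — 0 of 3 hold (need ≥2) → not satisfied.
rule 2 — Certified Use: [Tier III Use (rule 15)? no] OR [not a Tier IV Scheme (rule 5)? yes] → satisfied.
rule 8 — Primary Works: [the site is not within a flood-risk zone? yes] AND [the existing use is residential? no] → not satisfied.
rule 12 — Qualifying Works: [the site lies within the settlement boundary? no] AND [Primary Works (rule 8)? no] → not satisfied.
rule 9 — Protected Works: [Certified Use (rule 2)? yes] OR [not a Qualifying Works (rule 12)? yes] → satisfied.
rule 11 — Relevant Proposal: [the existing use is residential? no] AND [the proposal retains the existing facade? yes] → not satisfied.
rule 14 — Recognised Use: Relevant Proposal (rule 11)? no; the proposal has not been the subject of statutory consultation? yes; the proposal involves demolition of a listed structure? no — 1 of 3 hold (need ≥2) → not satisfied.
rule 3 — Registered Works: the proposal retains the existing facade? yes; the proposal involves demolition of a listed structure? no; the site is not within a flood-risk zone? yes — 2 of 3 hold (need ≥2) → satisfied.
rule 6 — Class-R Alteration: [Recognised Use (rule 14)? no] OR [not a Registered Works (rule 3)? no] → not satisfied.
rule 1 — Provisional Development: [the proposal has been the subject of statutory consultation? no] AND [the site abuts a classified highway? no] → not satisfied.
rule 13 — Approved Project: [the proposal is accompanied by an ecological survey? no] AND [the proposal includes on-site parking provision? no] → not satisfied.
rule 10 — Relevant Project: [not a Provisional Development (rule 1)? yes] OR [not an Approved Project (rule 13)? yes] → satisfied.
rule 7 — Tier I Alteration: [Protected Works (rule 9)? yes] AND [Class-R Alteration (rule 6)? no] AND [Relevant Project (rule 10)? yes] → not satisfied.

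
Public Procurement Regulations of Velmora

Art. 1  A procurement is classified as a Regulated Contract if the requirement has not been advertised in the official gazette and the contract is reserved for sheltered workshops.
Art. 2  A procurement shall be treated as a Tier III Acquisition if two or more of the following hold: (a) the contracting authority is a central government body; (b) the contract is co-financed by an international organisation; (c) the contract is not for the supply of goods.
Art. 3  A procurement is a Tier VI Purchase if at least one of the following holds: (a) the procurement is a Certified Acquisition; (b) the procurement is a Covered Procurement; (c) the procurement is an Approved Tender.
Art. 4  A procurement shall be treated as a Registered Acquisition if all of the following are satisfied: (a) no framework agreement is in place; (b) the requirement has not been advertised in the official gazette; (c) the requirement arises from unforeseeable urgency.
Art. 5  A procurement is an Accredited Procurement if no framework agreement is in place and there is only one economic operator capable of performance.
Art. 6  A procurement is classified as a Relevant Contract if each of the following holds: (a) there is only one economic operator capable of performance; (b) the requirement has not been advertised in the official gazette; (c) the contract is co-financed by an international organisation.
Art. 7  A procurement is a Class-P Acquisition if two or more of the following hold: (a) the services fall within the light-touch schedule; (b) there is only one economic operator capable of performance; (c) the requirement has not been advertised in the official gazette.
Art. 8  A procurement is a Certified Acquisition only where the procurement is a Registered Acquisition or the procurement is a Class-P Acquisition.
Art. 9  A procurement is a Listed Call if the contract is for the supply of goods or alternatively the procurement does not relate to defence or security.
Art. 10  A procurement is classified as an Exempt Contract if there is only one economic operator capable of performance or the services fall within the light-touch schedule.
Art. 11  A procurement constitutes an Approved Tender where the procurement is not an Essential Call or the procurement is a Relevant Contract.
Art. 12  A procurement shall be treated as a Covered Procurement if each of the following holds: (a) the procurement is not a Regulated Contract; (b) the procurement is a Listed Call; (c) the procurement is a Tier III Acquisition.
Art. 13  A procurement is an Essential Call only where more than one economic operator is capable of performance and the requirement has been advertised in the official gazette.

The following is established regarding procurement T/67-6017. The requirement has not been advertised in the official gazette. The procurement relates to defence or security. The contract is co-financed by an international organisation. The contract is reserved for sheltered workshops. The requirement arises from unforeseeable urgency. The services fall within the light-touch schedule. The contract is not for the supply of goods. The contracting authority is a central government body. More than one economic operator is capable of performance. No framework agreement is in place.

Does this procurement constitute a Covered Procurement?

No

article 1 — Regulated Contract: [the requirement has not been advertised in the official gazette? yes] AND [the contract is reserved for sheltered workshops? yes] → satisfied.
article 9 — Listed Call: [the contract is for the supply of goods? no] OR [the procurement does not relate to defence or security? no] → not satisfied.
article 2 — Tier III Acquisition: the contracting authority is a central government body? yes; the contract is co-financed by an international organisation? yes; the contract is not for the supply of goods? yes — 3 of 3 hold (need ≥2) → satisfied.
article 12 — Covered Procurement: [not a Regulated Contract (article 1)? no] AND [Listed Call (article 9)? no] AND [Tier III Acquisition (article 2)? yes] → not satisfied.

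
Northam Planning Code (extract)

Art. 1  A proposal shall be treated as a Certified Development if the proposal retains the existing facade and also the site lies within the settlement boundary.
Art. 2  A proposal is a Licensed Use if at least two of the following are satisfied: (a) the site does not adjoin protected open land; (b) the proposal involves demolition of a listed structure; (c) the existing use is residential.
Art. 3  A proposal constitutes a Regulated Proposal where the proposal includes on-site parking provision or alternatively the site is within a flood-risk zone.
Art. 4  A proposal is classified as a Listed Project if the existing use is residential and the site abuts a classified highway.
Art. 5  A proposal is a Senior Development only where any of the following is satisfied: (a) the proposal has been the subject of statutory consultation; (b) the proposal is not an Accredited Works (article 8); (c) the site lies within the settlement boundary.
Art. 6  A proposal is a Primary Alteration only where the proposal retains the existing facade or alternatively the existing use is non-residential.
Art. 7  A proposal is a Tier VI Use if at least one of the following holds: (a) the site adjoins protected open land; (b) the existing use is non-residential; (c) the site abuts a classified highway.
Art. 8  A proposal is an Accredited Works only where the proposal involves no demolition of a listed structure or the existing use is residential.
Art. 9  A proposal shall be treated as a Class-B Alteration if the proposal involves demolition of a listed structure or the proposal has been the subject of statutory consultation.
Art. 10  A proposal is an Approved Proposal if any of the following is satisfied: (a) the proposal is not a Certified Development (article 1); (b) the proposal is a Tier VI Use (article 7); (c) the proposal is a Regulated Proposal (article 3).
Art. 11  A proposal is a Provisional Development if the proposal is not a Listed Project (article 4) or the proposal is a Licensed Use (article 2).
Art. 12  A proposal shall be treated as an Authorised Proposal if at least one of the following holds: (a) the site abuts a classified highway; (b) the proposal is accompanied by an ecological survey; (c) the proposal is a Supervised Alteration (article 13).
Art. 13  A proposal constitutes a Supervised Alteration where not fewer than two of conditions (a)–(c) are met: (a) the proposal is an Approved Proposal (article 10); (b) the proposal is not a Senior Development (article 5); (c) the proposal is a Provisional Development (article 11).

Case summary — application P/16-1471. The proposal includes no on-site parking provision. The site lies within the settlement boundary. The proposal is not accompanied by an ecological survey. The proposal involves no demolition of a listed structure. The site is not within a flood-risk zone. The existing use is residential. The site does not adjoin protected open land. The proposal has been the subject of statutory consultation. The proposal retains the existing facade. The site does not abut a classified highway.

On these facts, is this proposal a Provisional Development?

Yes

article 4 — Listed Project: [the existing use is residential? yes] AND [the site abuts a classified highway? no] → not satisfied.
article 2 — Licensed Use: the site does not adjoin protected open land? yes; the proposal involves demolition of a listed structure? no; the existing use is residential? yes — 2 of 3 hold (need ≥2) → satisfied.
article 11 — Provisional Development: [not a Listed Project (article 4)? yes] OR [Licensed Use (article 2)? yes] → satisfied.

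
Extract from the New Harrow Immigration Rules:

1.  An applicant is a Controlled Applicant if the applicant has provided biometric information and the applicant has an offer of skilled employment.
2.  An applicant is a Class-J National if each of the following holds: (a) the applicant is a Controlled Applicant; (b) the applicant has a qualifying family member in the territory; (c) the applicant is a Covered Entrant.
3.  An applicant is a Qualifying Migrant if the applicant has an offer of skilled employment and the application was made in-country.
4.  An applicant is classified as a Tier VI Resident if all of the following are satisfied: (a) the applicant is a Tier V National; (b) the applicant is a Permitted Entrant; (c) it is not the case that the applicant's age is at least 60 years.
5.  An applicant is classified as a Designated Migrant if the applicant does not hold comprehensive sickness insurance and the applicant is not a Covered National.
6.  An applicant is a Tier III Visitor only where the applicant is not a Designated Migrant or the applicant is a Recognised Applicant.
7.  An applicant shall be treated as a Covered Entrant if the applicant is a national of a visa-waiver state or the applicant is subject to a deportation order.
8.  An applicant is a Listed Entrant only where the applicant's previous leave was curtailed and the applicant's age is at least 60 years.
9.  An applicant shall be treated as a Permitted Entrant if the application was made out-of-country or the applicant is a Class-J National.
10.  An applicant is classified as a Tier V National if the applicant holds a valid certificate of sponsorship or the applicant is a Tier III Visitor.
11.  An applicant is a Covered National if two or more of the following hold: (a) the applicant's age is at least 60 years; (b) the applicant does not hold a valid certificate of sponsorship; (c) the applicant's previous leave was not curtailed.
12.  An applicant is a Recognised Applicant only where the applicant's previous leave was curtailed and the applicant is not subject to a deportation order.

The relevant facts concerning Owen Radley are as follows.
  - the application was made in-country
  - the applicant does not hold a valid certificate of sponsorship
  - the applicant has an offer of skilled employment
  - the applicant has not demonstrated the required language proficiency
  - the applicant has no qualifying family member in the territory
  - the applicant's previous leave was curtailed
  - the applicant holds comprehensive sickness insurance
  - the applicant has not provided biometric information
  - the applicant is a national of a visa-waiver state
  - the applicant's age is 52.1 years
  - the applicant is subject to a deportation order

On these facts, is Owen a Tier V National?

paragraph 11 — Covered National: applicant's age: 52.1 years ≥ 60 years? no; the applicant does not hold a valid certificate of sponsorship? yes; the applicant's previous leave was not curtailed? no — 1 of 3 hold (need ≥2) → not satisfied.
paragraph 5 — Designated Migrant: [the applicant does not hold comprehensive sickness insurance? no] AND [not a Covered National (paragraph 11)? yes] → not satisfied.
paragraph 12 — Recognised Applicant: [the applicant's previous leave was curtailed? yes] AND [the applicant is not subject to a deportation order? no] → not satisfied.
paragraph 6 — Tier III Visitor: [not a Designated Migrant (paragraph 5)? yes] OR [Recognised Applicant (paragraph 12)? no] → satisfied.
paragraph 10 — Tier V National: [the applicant holds a valid certificate of sponsorship? no] OR [Tier III Visitor (paragraph 6)? yes] → satisfied.

Yes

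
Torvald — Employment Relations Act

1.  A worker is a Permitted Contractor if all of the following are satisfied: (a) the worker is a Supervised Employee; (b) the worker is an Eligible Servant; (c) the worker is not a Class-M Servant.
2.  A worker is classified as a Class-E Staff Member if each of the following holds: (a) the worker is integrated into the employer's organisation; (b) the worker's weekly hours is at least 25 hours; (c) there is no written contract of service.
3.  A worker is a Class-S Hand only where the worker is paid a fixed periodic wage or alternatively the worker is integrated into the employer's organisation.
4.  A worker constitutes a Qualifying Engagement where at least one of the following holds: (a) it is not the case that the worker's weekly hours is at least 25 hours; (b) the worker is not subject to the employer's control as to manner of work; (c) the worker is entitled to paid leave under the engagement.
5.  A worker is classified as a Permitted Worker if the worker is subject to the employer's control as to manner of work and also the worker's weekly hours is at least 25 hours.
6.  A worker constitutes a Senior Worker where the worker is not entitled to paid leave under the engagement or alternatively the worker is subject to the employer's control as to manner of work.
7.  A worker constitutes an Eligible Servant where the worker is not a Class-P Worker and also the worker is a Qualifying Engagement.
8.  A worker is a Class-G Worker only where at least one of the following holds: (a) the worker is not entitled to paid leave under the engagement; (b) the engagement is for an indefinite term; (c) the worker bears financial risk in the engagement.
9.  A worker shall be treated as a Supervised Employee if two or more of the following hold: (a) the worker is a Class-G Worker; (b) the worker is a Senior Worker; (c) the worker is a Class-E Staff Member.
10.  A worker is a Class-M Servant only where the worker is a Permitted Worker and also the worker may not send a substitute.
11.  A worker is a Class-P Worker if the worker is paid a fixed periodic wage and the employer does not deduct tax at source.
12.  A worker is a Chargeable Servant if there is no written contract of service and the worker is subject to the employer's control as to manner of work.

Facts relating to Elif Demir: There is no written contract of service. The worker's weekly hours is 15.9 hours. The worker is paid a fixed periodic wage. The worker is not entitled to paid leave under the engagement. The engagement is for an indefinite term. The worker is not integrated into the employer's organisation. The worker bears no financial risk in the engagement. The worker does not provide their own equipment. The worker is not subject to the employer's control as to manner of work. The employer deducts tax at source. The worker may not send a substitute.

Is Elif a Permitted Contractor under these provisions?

paragraph 8 — Class-G Worker: [the worker is not entitled to paid leave under the engagement? yes] OR [the engagement is for an indefinite term? yes] OR [the worker bears financial risk in the engagement? no] → satisfied.
paragraph 6 — Senior Worker: [the worker is not entitled to paid leave under the engagement? yes] OR [the worker is subject to the employer's control as to manner of work? no] → satisfied.
paragraph 2 — Class-E Staff Member: [the worker is integrated into the employer's organisation? no] AND [worker's weekly hours: 15.9 hours ≥ 25 hours? no] AND [there is no written contract of service? yes] → not satisfied.
paragraph 9 — Supervised Employee: Class-G Worker (paragraph 8)? yes; Senior Worker (paragraph 6)? yes; Class-E Staff Member (paragraph 2)? no — 2 of 3 hold (need ≥2) → satisfied.
paragraph 11 — Class-P Worker: [the worker is paid a fixed periodic wage? yes] AND [the employer does not deduct tax at source? no] → not satisfied.
paragraph 4 — Qualifying Engagement: [worker's weekly hours: 15.9 hours ≥ 25 hours? no, so negated condition yes] OR [the worker is not subject to the employer's control as to manner of work? yes] OR [the worker is entitled to paid leave under the engagement? no] → satisfied.
paragraph 7 — Eligible Servant: [not a Class-P Worker (paragraph 11)? yes] AND [Qualifying Engagement (paragraph 4)? yes] → satisfied.
paragraph 5 — Permitted Worker: [the worker is subject to the employer's control as to manner of work? no] AND [worker's weekly hours: 15.9 hours ≥ 25 hours? no] → not satisfied.
paragraph 10 — Class-M Servant: [Permitted Worker (paragraph 5)? no] AND [the worker may not send a substitute? yes] → not satisfied.
paragraph 1 — Permitted Contractor: [Supervised Employee (paragraph 9)? yes] AND [Eligible Servant (paragraph 7)? yes] AND [not a Class-M Servant (paragraph 10)? yes] → satisfied.

Yes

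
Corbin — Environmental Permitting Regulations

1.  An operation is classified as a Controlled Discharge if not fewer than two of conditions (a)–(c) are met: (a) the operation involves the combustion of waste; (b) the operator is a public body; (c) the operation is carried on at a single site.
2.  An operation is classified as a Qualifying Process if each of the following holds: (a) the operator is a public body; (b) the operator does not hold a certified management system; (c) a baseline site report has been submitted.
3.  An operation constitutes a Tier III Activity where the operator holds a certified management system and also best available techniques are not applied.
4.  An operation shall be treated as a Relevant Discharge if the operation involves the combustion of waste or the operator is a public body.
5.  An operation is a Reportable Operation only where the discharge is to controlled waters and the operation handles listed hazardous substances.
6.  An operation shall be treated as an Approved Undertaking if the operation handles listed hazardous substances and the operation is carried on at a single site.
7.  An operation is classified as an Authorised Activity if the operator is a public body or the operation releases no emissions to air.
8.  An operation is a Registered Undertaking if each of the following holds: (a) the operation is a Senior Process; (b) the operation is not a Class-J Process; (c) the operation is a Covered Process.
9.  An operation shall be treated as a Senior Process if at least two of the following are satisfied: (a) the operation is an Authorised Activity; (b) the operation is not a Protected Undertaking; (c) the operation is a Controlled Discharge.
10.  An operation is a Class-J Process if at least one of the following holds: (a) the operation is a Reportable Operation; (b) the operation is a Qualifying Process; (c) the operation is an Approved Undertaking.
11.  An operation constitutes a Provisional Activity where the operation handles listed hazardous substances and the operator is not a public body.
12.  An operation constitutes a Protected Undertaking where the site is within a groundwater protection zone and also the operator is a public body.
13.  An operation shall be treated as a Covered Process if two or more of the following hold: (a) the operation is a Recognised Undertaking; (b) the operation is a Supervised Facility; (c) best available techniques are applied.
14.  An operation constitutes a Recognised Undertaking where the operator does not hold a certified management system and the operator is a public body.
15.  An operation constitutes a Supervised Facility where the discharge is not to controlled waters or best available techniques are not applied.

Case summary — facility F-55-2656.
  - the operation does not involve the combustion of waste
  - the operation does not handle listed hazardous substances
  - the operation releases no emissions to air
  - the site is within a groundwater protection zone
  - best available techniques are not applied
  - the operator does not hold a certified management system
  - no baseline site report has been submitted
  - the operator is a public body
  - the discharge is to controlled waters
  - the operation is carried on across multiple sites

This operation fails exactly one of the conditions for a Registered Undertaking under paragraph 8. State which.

Senior Process

Under paragraph 7: the operator is a public body? yes; or the operation releases no emissions to air? yes. So the operation is an Authorised Activity.
Under paragraph 12: the site is within a groundwater protection zone? yes; and the operator is a public body? yes. So the operation is a Protected Undertaking.
Under paragraph 1: the operation involves the combustion of waste? no; the operator is a public body? yes; the operation is carried on at a single site? no — 1 of 3 hold (need ≥2) → not satisfied.
Under paragraph 9: Authorised Activity (paragraph 7)? yes; not a Protected Undertaking (paragraph 12)? no; Controlled Discharge (paragraph 1)? no — 1 of 3 hold (need ≥2) → not satisfied.
Under paragraph 5: the discharge is to controlled waters? yes; and the operation handles listed hazardous substances? no. So the operation is not a Reportable Operation.
Under paragraph 2: the operator is a public body? yes; and the operator does not hold a certified management system? yes; and a baseline site report has been submitted? no. So the operation is not a Qualifying Process.
Under paragraph 6: the operation handles listed hazardous substances? no; and the operation is carried on at a single site? no. So the operation is not an Approved Undertaking.
Under paragraph 10: Reportable Operation (paragraph 5)? no; or Qualifying Process (paragraph 2)? no; or Approved Undertaking (paragraph 6)? no. So the operation is not a Class-J Process.
Under paragraph 14: the operator does not hold a certified management system? yes; and the operator is a public body? yes. So the operation is a Recognised Undertaking.
Under paragraph 15: the discharge is not to controlled waters? no; or best available techniques are not applied? yes. So the operation is a Supervised Facility.
Under paragraph 13: Recognised Undertaking (paragraph 14)? yes; Supervised Facility (paragraph 15)? yes; best available techniques are applied? no — 2 of 3 hold (need ≥2) → satisfied.
Under paragraph 8: Senior Process (paragraph 9)? no; and not a Class-J Process (paragraph 10)? yes; and Covered Process (paragraph 13)? yes. So the operation is not a Registered Undertaking.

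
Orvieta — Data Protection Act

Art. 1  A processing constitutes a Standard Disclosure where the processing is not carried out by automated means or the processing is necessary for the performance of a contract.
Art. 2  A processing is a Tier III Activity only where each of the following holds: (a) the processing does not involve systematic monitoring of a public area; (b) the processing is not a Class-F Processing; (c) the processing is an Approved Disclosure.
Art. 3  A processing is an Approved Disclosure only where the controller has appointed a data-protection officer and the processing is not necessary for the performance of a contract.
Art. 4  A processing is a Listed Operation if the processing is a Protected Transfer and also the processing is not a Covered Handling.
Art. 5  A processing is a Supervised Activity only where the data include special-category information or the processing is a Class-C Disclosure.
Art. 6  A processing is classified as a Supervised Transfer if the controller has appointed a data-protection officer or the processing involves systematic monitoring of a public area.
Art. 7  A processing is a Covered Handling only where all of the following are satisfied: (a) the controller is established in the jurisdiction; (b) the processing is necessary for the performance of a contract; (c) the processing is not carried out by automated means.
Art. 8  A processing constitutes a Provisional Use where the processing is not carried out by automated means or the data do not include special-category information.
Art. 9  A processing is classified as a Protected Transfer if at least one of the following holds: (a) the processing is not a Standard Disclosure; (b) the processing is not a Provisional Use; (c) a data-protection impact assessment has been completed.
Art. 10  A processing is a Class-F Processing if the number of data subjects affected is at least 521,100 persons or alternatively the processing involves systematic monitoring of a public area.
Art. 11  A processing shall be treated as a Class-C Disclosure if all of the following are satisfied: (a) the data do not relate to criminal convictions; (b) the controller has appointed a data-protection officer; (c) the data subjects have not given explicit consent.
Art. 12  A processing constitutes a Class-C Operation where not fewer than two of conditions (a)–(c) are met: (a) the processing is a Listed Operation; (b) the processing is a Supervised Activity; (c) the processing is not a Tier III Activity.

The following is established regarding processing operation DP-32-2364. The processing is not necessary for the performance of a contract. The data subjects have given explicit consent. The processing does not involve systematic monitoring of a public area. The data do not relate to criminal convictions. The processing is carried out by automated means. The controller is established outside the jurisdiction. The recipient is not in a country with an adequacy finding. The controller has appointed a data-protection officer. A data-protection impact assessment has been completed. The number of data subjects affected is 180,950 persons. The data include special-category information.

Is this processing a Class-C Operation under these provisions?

article 1 — Standard Disclosure: [the processing is not carried out by automated means? no] OR [the processing is necessary for the performance of a contract? no] → not satisfied.
article 8 — Provisional Use: [the processing is not carried out by automated means? no] OR [the data do not include special-category information? no] → not satisfied.
article 9 — Protected Transfer: [not a Standard Disclosure (article 1)? yes] OR [not a Provisional Use (article 8)? yes] OR [a data-protection impact assessment has been completed? yes] → satisfied.
article 7 — Covered Handling: [the controller is established in the jurisdiction? no] AND [the processing is necessary for the performance of a contract? no] AND [the processing is not carried out by automated means? no] → not satisfied.
article 4 — Listed Operation: [Protected Transfer (article 9)? yes] AND [not a Covered Handling (article 7)? yes] → satisfied.
article 11 — Class-C Disclosure: [the data do not relate to criminal convictions? yes] AND [the controller has appointed a data-protection officer? yes] AND [the data subjects have not given explicit consent? no] → not satisfied.
article 5 — Supervised Activity: [the data include special-category information? yes] OR [Class-C Disclosure (article 11)? no] → satisfied.
article 10 — Class-F Processing: [number of data subjects affected: 180,950 persons ≥ 521,100 persons? no] OR [the processing involves systematic monitoring of a public area? no] → not satisfied.
article 3 — Approved Disclosure: [the controller has appointed a data-protection officer? yes] AND [the processing is not necessary for the performance of a contract? yes] → satisfied.
article 2 — Tier III Activity: [the processing does not involve systematic monitoring of a public area? yes] AND [not a Class-F Processing (article 10)? yes] AND [Approved Disclosure (article 3)? yes] → satisfied.
article 12 — Class-C Operation: Listed Operation (article 4)? yes; Supervised Activity (article 5)? yes; not a Tier III Activity (article 2)? no — 2 of 3 hold (need ≥2) → satisfied.

Yes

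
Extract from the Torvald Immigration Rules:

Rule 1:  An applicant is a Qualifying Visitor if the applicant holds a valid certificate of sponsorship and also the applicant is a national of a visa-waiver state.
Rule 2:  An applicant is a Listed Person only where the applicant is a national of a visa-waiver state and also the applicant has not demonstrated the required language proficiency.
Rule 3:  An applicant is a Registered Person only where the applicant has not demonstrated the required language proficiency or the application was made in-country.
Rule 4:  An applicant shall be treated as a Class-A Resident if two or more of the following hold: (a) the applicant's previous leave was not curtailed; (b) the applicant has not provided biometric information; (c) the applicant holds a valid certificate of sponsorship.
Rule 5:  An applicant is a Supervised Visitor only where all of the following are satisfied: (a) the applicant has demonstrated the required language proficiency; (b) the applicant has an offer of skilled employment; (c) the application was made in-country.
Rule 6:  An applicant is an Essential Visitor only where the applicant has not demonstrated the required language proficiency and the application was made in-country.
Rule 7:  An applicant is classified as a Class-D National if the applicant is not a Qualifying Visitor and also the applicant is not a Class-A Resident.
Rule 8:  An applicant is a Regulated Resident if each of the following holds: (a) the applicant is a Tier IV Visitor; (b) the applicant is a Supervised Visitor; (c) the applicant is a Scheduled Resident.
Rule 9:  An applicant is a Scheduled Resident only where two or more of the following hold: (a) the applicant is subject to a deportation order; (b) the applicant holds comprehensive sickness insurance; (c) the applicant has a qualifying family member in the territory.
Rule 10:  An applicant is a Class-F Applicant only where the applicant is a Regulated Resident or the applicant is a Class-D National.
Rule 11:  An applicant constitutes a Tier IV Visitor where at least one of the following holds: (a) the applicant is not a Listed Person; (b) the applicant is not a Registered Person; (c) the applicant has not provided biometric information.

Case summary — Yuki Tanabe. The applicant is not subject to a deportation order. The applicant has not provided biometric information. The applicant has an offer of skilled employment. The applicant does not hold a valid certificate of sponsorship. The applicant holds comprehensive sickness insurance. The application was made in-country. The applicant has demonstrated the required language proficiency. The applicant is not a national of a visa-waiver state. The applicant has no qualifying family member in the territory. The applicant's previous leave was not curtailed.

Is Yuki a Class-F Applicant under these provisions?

No

Under rule 2: the applicant is a national of a visa-waiver state? no; and the applicant has not demonstrated the required language proficiency? no. So the applicant is not a Listed Person.
Under rule 3: the applicant has not demonstrated the required language proficiency? no; or the application was made in-country? yes. So the applicant is a Registered Person.
Under rule 11: not a Listed Person (rule 2)? yes; or not a Registered Person (rule 3)? no; or the applicant has not provided biometric information? yes. So the applicant is a Tier IV Visitor.
Under rule 5: the applicant has demonstrated the required language proficiency? yes; and the applicant has an offer of skilled employment? yes; and the application was made in-country? yes. So the applicant is a Supervised Visitor.
Under rule 9: the applicant is subject to a deportation order? no; the applicant holds comprehensive sickness insurance? yes; the applicant has a qualifying family member in the territory? no — 1 of 3 hold (need ≥2) → not satisfied.
Under rule 8: Tier IV Visitor (rule 11)? yes; and Supervised Visitor (rule 5)? yes; and Scheduled Resident (rule 9)? no. So the applicant is not a Regulated Resident.
Under rule 1: the applicant holds a valid certificate of sponsorship? no; and the applicant is a national of a visa-waiver state? no. So the applicant is not a Qualifying Visitor.
Under rule 4: the applicant's previous leave was not curtailed? yes; the applicant has not provided biometric information? yes; the applicant holds a valid certificate of sponsorship? no — 2 of 3 hold (need ≥2) → satisfied.
Under rule 7: not a Qualifying Visitor (rule 1)? yes; and not a Class-A Resident (rule 4)? no. So the applicant is not a Class-D National.
Under rule 10: Regulated Resident (rule 8)? no; or Class-D National (rule 7)? no. So the applicant is not a Class-F Applicant.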